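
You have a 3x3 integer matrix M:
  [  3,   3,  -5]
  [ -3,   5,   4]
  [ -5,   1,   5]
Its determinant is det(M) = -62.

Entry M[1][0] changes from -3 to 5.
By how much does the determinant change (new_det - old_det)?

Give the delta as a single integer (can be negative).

Cofactor C_10 = -20
Entry delta = 5 - -3 = 8
Det delta = entry_delta * cofactor = 8 * -20 = -160

Answer: -160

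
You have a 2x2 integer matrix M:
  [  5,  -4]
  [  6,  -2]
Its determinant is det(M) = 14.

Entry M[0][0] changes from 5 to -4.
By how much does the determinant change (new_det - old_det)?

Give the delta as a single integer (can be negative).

Cofactor C_00 = -2
Entry delta = -4 - 5 = -9
Det delta = entry_delta * cofactor = -9 * -2 = 18

Answer: 18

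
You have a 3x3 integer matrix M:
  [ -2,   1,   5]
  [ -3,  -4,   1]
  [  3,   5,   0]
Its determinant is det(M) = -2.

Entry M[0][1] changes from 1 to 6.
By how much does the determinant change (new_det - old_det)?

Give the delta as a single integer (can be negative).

Answer: 15

Derivation:
Cofactor C_01 = 3
Entry delta = 6 - 1 = 5
Det delta = entry_delta * cofactor = 5 * 3 = 15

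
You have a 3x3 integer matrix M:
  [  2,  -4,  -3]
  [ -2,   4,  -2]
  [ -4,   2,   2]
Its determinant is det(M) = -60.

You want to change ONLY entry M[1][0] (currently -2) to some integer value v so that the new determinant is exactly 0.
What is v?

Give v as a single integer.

det is linear in entry M[1][0]: det = old_det + (v - -2) * C_10
Cofactor C_10 = 2
Want det = 0: -60 + (v - -2) * 2 = 0
  (v - -2) = 60 / 2 = 30
  v = -2 + (30) = 28

Answer: 28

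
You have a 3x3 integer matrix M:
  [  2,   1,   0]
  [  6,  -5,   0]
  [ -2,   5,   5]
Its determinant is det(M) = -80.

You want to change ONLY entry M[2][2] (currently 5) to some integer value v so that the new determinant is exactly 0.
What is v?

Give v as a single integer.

det is linear in entry M[2][2]: det = old_det + (v - 5) * C_22
Cofactor C_22 = -16
Want det = 0: -80 + (v - 5) * -16 = 0
  (v - 5) = 80 / -16 = -5
  v = 5 + (-5) = 0

Answer: 0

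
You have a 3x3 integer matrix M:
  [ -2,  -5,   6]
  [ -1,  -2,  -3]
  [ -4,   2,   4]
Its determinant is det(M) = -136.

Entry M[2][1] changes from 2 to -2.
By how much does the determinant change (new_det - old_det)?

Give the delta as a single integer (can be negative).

Answer: 48

Derivation:
Cofactor C_21 = -12
Entry delta = -2 - 2 = -4
Det delta = entry_delta * cofactor = -4 * -12 = 48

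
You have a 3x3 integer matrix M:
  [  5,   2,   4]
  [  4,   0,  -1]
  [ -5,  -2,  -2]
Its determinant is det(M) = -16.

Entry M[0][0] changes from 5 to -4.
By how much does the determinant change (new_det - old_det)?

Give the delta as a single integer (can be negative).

Cofactor C_00 = -2
Entry delta = -4 - 5 = -9
Det delta = entry_delta * cofactor = -9 * -2 = 18

Answer: 18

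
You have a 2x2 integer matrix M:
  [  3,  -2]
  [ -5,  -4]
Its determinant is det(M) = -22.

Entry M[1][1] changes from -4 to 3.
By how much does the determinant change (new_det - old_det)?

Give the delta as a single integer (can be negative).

Answer: 21

Derivation:
Cofactor C_11 = 3
Entry delta = 3 - -4 = 7
Det delta = entry_delta * cofactor = 7 * 3 = 21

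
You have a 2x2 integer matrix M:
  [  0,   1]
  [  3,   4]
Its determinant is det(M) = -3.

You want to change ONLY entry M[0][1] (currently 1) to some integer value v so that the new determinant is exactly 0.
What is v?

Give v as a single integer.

det is linear in entry M[0][1]: det = old_det + (v - 1) * C_01
Cofactor C_01 = -3
Want det = 0: -3 + (v - 1) * -3 = 0
  (v - 1) = 3 / -3 = -1
  v = 1 + (-1) = 0

Answer: 0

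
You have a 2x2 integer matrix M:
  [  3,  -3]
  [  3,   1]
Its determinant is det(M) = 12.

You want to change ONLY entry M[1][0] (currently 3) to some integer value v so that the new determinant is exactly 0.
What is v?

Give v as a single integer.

Answer: -1

Derivation:
det is linear in entry M[1][0]: det = old_det + (v - 3) * C_10
Cofactor C_10 = 3
Want det = 0: 12 + (v - 3) * 3 = 0
  (v - 3) = -12 / 3 = -4
  v = 3 + (-4) = -1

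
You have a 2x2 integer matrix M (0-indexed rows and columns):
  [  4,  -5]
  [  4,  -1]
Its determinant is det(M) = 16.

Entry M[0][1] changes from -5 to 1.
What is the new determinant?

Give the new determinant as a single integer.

det is linear in row 0: changing M[0][1] by delta changes det by delta * cofactor(0,1).
Cofactor C_01 = (-1)^(0+1) * minor(0,1) = -4
Entry delta = 1 - -5 = 6
Det delta = 6 * -4 = -24
New det = 16 + -24 = -8

Answer: -8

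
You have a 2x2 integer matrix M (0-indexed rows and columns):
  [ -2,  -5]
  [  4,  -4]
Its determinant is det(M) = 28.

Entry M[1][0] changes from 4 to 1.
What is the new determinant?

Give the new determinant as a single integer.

det is linear in row 1: changing M[1][0] by delta changes det by delta * cofactor(1,0).
Cofactor C_10 = (-1)^(1+0) * minor(1,0) = 5
Entry delta = 1 - 4 = -3
Det delta = -3 * 5 = -15
New det = 28 + -15 = 13

Answer: 13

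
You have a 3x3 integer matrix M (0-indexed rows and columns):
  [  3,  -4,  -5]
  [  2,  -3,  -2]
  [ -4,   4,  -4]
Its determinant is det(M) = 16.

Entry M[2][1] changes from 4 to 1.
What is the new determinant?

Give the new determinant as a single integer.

Answer: 28

Derivation:
det is linear in row 2: changing M[2][1] by delta changes det by delta * cofactor(2,1).
Cofactor C_21 = (-1)^(2+1) * minor(2,1) = -4
Entry delta = 1 - 4 = -3
Det delta = -3 * -4 = 12
New det = 16 + 12 = 28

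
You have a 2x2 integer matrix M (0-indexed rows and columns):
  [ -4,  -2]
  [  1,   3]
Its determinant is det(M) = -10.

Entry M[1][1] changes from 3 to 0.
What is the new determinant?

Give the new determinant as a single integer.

Answer: 2

Derivation:
det is linear in row 1: changing M[1][1] by delta changes det by delta * cofactor(1,1).
Cofactor C_11 = (-1)^(1+1) * minor(1,1) = -4
Entry delta = 0 - 3 = -3
Det delta = -3 * -4 = 12
New det = -10 + 12 = 2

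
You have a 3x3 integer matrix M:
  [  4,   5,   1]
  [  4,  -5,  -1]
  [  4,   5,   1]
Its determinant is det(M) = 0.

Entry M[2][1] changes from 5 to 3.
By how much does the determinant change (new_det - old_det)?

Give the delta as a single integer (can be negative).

Answer: -16

Derivation:
Cofactor C_21 = 8
Entry delta = 3 - 5 = -2
Det delta = entry_delta * cofactor = -2 * 8 = -16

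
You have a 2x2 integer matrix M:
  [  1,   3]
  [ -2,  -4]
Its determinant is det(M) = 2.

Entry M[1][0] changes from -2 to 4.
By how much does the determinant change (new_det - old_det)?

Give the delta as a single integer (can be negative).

Cofactor C_10 = -3
Entry delta = 4 - -2 = 6
Det delta = entry_delta * cofactor = 6 * -3 = -18

Answer: -18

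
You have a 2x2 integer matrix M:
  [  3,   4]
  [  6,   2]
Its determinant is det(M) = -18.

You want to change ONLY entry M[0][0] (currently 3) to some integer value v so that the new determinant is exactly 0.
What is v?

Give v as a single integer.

Answer: 12

Derivation:
det is linear in entry M[0][0]: det = old_det + (v - 3) * C_00
Cofactor C_00 = 2
Want det = 0: -18 + (v - 3) * 2 = 0
  (v - 3) = 18 / 2 = 9
  v = 3 + (9) = 12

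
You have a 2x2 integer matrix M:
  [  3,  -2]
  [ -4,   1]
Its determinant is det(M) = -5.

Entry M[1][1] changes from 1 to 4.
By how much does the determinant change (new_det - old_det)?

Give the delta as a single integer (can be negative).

Cofactor C_11 = 3
Entry delta = 4 - 1 = 3
Det delta = entry_delta * cofactor = 3 * 3 = 9

Answer: 9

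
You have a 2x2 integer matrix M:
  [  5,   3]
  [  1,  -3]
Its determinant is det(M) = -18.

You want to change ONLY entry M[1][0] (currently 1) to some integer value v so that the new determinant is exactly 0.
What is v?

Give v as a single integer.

det is linear in entry M[1][0]: det = old_det + (v - 1) * C_10
Cofactor C_10 = -3
Want det = 0: -18 + (v - 1) * -3 = 0
  (v - 1) = 18 / -3 = -6
  v = 1 + (-6) = -5

Answer: -5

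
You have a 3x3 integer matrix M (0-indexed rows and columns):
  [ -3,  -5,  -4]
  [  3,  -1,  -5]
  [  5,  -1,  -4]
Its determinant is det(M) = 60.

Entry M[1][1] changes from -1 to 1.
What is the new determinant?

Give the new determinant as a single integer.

det is linear in row 1: changing M[1][1] by delta changes det by delta * cofactor(1,1).
Cofactor C_11 = (-1)^(1+1) * minor(1,1) = 32
Entry delta = 1 - -1 = 2
Det delta = 2 * 32 = 64
New det = 60 + 64 = 124

Answer: 124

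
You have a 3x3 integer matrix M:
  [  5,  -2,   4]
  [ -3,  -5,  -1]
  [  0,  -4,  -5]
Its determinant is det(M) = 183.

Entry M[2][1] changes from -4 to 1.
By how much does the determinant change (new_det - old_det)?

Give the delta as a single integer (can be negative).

Answer: -35

Derivation:
Cofactor C_21 = -7
Entry delta = 1 - -4 = 5
Det delta = entry_delta * cofactor = 5 * -7 = -35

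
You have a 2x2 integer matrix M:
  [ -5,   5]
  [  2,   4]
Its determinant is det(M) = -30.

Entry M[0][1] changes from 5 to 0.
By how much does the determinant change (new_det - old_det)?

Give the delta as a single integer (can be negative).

Cofactor C_01 = -2
Entry delta = 0 - 5 = -5
Det delta = entry_delta * cofactor = -5 * -2 = 10

Answer: 10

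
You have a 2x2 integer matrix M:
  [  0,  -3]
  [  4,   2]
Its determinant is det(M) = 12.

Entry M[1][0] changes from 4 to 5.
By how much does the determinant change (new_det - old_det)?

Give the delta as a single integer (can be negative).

Cofactor C_10 = 3
Entry delta = 5 - 4 = 1
Det delta = entry_delta * cofactor = 1 * 3 = 3

Answer: 3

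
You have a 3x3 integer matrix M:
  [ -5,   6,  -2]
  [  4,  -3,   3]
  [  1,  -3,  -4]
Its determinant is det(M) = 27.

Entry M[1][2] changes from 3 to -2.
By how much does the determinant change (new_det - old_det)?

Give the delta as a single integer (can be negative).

Answer: 45

Derivation:
Cofactor C_12 = -9
Entry delta = -2 - 3 = -5
Det delta = entry_delta * cofactor = -5 * -9 = 45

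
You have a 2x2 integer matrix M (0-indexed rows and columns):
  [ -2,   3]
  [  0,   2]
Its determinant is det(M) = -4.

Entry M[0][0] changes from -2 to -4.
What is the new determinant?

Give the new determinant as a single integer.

det is linear in row 0: changing M[0][0] by delta changes det by delta * cofactor(0,0).
Cofactor C_00 = (-1)^(0+0) * minor(0,0) = 2
Entry delta = -4 - -2 = -2
Det delta = -2 * 2 = -4
New det = -4 + -4 = -8

Answer: -8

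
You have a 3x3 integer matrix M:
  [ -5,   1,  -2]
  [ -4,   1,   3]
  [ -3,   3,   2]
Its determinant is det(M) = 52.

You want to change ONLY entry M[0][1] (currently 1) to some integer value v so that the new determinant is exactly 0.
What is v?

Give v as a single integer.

det is linear in entry M[0][1]: det = old_det + (v - 1) * C_01
Cofactor C_01 = -1
Want det = 0: 52 + (v - 1) * -1 = 0
  (v - 1) = -52 / -1 = 52
  v = 1 + (52) = 53

Answer: 53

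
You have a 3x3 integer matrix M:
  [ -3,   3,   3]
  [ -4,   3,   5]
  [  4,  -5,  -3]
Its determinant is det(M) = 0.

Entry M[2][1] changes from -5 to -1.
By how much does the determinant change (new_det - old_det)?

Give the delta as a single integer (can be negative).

Cofactor C_21 = 3
Entry delta = -1 - -5 = 4
Det delta = entry_delta * cofactor = 4 * 3 = 12

Answer: 12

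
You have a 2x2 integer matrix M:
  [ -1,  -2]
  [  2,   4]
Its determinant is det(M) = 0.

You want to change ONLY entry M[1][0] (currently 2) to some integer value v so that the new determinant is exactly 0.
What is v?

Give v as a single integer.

det is linear in entry M[1][0]: det = old_det + (v - 2) * C_10
Cofactor C_10 = 2
Want det = 0: 0 + (v - 2) * 2 = 0
  (v - 2) = 0 / 2 = 0
  v = 2 + (0) = 2

Answer: 2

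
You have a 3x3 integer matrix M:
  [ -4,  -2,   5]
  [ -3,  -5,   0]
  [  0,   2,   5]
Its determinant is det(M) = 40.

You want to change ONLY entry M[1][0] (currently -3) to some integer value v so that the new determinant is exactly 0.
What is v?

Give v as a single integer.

Answer: -5

Derivation:
det is linear in entry M[1][0]: det = old_det + (v - -3) * C_10
Cofactor C_10 = 20
Want det = 0: 40 + (v - -3) * 20 = 0
  (v - -3) = -40 / 20 = -2
  v = -3 + (-2) = -5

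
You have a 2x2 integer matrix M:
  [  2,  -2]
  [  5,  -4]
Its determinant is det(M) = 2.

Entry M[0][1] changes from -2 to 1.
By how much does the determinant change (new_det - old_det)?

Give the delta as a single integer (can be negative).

Answer: -15

Derivation:
Cofactor C_01 = -5
Entry delta = 1 - -2 = 3
Det delta = entry_delta * cofactor = 3 * -5 = -15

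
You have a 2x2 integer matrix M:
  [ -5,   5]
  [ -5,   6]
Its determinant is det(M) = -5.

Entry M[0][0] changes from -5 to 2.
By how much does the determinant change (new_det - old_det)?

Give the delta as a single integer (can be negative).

Cofactor C_00 = 6
Entry delta = 2 - -5 = 7
Det delta = entry_delta * cofactor = 7 * 6 = 42

Answer: 42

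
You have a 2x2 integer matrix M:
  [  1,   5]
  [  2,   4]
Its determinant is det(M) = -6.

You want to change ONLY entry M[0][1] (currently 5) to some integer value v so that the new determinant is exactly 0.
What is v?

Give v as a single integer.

Answer: 2

Derivation:
det is linear in entry M[0][1]: det = old_det + (v - 5) * C_01
Cofactor C_01 = -2
Want det = 0: -6 + (v - 5) * -2 = 0
  (v - 5) = 6 / -2 = -3
  v = 5 + (-3) = 2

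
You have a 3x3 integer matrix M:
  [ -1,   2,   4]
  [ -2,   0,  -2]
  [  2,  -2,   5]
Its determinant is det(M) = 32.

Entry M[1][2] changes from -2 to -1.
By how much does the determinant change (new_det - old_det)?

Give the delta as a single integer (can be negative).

Answer: 2

Derivation:
Cofactor C_12 = 2
Entry delta = -1 - -2 = 1
Det delta = entry_delta * cofactor = 1 * 2 = 2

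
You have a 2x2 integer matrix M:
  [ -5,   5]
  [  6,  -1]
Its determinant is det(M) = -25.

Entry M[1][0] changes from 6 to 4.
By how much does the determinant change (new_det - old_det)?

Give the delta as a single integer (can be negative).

Answer: 10

Derivation:
Cofactor C_10 = -5
Entry delta = 4 - 6 = -2
Det delta = entry_delta * cofactor = -2 * -5 = 10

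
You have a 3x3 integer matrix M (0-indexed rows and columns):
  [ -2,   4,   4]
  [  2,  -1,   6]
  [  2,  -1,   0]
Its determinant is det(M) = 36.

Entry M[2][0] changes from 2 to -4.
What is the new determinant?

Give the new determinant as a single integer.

Answer: -132

Derivation:
det is linear in row 2: changing M[2][0] by delta changes det by delta * cofactor(2,0).
Cofactor C_20 = (-1)^(2+0) * minor(2,0) = 28
Entry delta = -4 - 2 = -6
Det delta = -6 * 28 = -168
New det = 36 + -168 = -132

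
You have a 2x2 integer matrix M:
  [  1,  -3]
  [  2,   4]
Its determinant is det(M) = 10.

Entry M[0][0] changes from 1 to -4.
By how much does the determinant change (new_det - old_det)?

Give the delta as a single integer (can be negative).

Cofactor C_00 = 4
Entry delta = -4 - 1 = -5
Det delta = entry_delta * cofactor = -5 * 4 = -20

Answer: -20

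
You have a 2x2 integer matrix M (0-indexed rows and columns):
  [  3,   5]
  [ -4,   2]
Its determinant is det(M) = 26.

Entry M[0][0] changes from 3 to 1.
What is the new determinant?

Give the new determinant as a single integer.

det is linear in row 0: changing M[0][0] by delta changes det by delta * cofactor(0,0).
Cofactor C_00 = (-1)^(0+0) * minor(0,0) = 2
Entry delta = 1 - 3 = -2
Det delta = -2 * 2 = -4
New det = 26 + -4 = 22

Answer: 22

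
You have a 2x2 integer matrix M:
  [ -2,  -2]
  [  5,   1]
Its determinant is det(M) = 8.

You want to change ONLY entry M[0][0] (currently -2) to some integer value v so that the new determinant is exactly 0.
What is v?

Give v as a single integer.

Answer: -10

Derivation:
det is linear in entry M[0][0]: det = old_det + (v - -2) * C_00
Cofactor C_00 = 1
Want det = 0: 8 + (v - -2) * 1 = 0
  (v - -2) = -8 / 1 = -8
  v = -2 + (-8) = -10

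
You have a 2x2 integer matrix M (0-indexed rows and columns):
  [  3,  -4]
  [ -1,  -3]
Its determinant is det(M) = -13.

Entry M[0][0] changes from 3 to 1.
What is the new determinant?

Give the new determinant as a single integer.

Answer: -7

Derivation:
det is linear in row 0: changing M[0][0] by delta changes det by delta * cofactor(0,0).
Cofactor C_00 = (-1)^(0+0) * minor(0,0) = -3
Entry delta = 1 - 3 = -2
Det delta = -2 * -3 = 6
New det = -13 + 6 = -7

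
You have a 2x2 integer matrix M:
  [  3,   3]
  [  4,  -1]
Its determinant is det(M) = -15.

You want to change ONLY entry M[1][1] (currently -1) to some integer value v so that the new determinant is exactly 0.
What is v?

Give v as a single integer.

det is linear in entry M[1][1]: det = old_det + (v - -1) * C_11
Cofactor C_11 = 3
Want det = 0: -15 + (v - -1) * 3 = 0
  (v - -1) = 15 / 3 = 5
  v = -1 + (5) = 4

Answer: 4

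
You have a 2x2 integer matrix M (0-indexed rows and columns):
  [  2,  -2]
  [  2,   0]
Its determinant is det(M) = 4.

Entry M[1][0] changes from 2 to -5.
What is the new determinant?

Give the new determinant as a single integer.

Answer: -10

Derivation:
det is linear in row 1: changing M[1][0] by delta changes det by delta * cofactor(1,0).
Cofactor C_10 = (-1)^(1+0) * minor(1,0) = 2
Entry delta = -5 - 2 = -7
Det delta = -7 * 2 = -14
New det = 4 + -14 = -10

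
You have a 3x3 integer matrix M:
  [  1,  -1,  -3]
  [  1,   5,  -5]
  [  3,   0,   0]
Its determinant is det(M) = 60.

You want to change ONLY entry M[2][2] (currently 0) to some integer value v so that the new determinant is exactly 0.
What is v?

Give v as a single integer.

Answer: -10

Derivation:
det is linear in entry M[2][2]: det = old_det + (v - 0) * C_22
Cofactor C_22 = 6
Want det = 0: 60 + (v - 0) * 6 = 0
  (v - 0) = -60 / 6 = -10
  v = 0 + (-10) = -10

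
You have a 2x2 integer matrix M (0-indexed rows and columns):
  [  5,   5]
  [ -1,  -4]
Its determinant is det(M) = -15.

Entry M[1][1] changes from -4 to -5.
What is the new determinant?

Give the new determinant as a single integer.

Answer: -20

Derivation:
det is linear in row 1: changing M[1][1] by delta changes det by delta * cofactor(1,1).
Cofactor C_11 = (-1)^(1+1) * minor(1,1) = 5
Entry delta = -5 - -4 = -1
Det delta = -1 * 5 = -5
New det = -15 + -5 = -20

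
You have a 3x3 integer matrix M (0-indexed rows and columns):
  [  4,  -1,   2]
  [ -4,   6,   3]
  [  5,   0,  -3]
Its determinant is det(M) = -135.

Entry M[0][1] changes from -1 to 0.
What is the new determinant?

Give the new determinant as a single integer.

det is linear in row 0: changing M[0][1] by delta changes det by delta * cofactor(0,1).
Cofactor C_01 = (-1)^(0+1) * minor(0,1) = 3
Entry delta = 0 - -1 = 1
Det delta = 1 * 3 = 3
New det = -135 + 3 = -132

Answer: -132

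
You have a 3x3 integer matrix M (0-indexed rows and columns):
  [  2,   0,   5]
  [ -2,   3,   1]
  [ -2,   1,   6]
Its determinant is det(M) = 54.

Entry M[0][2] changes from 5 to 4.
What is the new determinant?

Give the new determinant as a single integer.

det is linear in row 0: changing M[0][2] by delta changes det by delta * cofactor(0,2).
Cofactor C_02 = (-1)^(0+2) * minor(0,2) = 4
Entry delta = 4 - 5 = -1
Det delta = -1 * 4 = -4
New det = 54 + -4 = 50

Answer: 50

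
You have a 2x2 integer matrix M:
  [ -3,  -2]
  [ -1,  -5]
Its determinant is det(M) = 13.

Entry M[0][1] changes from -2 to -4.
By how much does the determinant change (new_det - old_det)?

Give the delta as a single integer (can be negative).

Answer: -2

Derivation:
Cofactor C_01 = 1
Entry delta = -4 - -2 = -2
Det delta = entry_delta * cofactor = -2 * 1 = -2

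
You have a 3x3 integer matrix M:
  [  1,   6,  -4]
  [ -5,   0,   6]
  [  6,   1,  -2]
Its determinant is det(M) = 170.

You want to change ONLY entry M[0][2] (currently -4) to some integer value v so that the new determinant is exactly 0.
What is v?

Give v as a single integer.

det is linear in entry M[0][2]: det = old_det + (v - -4) * C_02
Cofactor C_02 = -5
Want det = 0: 170 + (v - -4) * -5 = 0
  (v - -4) = -170 / -5 = 34
  v = -4 + (34) = 30

Answer: 30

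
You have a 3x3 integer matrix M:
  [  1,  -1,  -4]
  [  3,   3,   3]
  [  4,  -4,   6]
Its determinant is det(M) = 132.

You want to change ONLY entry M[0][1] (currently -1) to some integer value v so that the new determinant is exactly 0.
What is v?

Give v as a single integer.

Answer: 21

Derivation:
det is linear in entry M[0][1]: det = old_det + (v - -1) * C_01
Cofactor C_01 = -6
Want det = 0: 132 + (v - -1) * -6 = 0
  (v - -1) = -132 / -6 = 22
  v = -1 + (22) = 21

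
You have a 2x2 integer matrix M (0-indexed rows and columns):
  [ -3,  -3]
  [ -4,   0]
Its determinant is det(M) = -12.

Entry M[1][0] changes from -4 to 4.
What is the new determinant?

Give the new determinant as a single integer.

det is linear in row 1: changing M[1][0] by delta changes det by delta * cofactor(1,0).
Cofactor C_10 = (-1)^(1+0) * minor(1,0) = 3
Entry delta = 4 - -4 = 8
Det delta = 8 * 3 = 24
New det = -12 + 24 = 12

Answer: 12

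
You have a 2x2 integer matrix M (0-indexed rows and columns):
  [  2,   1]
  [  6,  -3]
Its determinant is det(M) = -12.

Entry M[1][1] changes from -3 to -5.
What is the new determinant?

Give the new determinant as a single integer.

det is linear in row 1: changing M[1][1] by delta changes det by delta * cofactor(1,1).
Cofactor C_11 = (-1)^(1+1) * minor(1,1) = 2
Entry delta = -5 - -3 = -2
Det delta = -2 * 2 = -4
New det = -12 + -4 = -16

Answer: -16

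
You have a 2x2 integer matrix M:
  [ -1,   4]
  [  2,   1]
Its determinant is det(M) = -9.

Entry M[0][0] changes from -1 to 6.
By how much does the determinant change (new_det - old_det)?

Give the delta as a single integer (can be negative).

Answer: 7

Derivation:
Cofactor C_00 = 1
Entry delta = 6 - -1 = 7
Det delta = entry_delta * cofactor = 7 * 1 = 7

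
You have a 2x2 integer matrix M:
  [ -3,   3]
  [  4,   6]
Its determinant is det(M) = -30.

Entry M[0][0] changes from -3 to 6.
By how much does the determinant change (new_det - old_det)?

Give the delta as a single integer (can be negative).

Cofactor C_00 = 6
Entry delta = 6 - -3 = 9
Det delta = entry_delta * cofactor = 9 * 6 = 54

Answer: 54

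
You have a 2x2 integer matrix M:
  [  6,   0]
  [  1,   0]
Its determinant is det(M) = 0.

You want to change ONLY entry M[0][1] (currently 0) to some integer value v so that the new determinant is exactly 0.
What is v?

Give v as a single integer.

det is linear in entry M[0][1]: det = old_det + (v - 0) * C_01
Cofactor C_01 = -1
Want det = 0: 0 + (v - 0) * -1 = 0
  (v - 0) = 0 / -1 = 0
  v = 0 + (0) = 0

Answer: 0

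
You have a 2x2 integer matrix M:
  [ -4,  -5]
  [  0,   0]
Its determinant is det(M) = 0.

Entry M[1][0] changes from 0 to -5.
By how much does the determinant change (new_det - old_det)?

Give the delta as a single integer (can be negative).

Answer: -25

Derivation:
Cofactor C_10 = 5
Entry delta = -5 - 0 = -5
Det delta = entry_delta * cofactor = -5 * 5 = -25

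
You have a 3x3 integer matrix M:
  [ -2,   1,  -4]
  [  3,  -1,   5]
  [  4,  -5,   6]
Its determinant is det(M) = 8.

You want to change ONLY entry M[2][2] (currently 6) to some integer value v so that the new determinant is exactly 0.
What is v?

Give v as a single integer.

Answer: 14

Derivation:
det is linear in entry M[2][2]: det = old_det + (v - 6) * C_22
Cofactor C_22 = -1
Want det = 0: 8 + (v - 6) * -1 = 0
  (v - 6) = -8 / -1 = 8
  v = 6 + (8) = 14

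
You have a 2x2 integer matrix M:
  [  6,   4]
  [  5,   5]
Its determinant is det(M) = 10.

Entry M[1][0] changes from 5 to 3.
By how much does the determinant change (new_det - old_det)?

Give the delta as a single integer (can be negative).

Cofactor C_10 = -4
Entry delta = 3 - 5 = -2
Det delta = entry_delta * cofactor = -2 * -4 = 8

Answer: 8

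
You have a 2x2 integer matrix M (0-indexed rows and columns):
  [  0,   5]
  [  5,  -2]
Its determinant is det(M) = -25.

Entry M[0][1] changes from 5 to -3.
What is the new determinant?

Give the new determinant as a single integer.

det is linear in row 0: changing M[0][1] by delta changes det by delta * cofactor(0,1).
Cofactor C_01 = (-1)^(0+1) * minor(0,1) = -5
Entry delta = -3 - 5 = -8
Det delta = -8 * -5 = 40
New det = -25 + 40 = 15

Answer: 15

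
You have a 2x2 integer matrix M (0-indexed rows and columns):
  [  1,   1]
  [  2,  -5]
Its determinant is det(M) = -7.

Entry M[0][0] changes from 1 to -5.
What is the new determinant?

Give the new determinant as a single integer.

Answer: 23

Derivation:
det is linear in row 0: changing M[0][0] by delta changes det by delta * cofactor(0,0).
Cofactor C_00 = (-1)^(0+0) * minor(0,0) = -5
Entry delta = -5 - 1 = -6
Det delta = -6 * -5 = 30
New det = -7 + 30 = 23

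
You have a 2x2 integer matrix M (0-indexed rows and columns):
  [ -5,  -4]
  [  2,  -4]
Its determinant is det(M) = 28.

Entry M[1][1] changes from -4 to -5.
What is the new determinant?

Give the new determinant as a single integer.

det is linear in row 1: changing M[1][1] by delta changes det by delta * cofactor(1,1).
Cofactor C_11 = (-1)^(1+1) * minor(1,1) = -5
Entry delta = -5 - -4 = -1
Det delta = -1 * -5 = 5
New det = 28 + 5 = 33

Answer: 33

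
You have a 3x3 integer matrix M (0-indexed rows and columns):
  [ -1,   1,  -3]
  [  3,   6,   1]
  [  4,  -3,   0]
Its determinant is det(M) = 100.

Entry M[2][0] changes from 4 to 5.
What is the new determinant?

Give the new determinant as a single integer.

Answer: 119

Derivation:
det is linear in row 2: changing M[2][0] by delta changes det by delta * cofactor(2,0).
Cofactor C_20 = (-1)^(2+0) * minor(2,0) = 19
Entry delta = 5 - 4 = 1
Det delta = 1 * 19 = 19
New det = 100 + 19 = 119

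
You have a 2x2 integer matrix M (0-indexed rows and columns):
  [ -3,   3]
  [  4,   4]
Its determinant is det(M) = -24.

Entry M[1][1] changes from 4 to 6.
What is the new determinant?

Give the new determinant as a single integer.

det is linear in row 1: changing M[1][1] by delta changes det by delta * cofactor(1,1).
Cofactor C_11 = (-1)^(1+1) * minor(1,1) = -3
Entry delta = 6 - 4 = 2
Det delta = 2 * -3 = -6
New det = -24 + -6 = -30

Answer: -30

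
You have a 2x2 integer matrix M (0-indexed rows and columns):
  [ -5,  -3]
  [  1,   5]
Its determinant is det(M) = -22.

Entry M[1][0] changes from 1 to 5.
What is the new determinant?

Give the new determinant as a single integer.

det is linear in row 1: changing M[1][0] by delta changes det by delta * cofactor(1,0).
Cofactor C_10 = (-1)^(1+0) * minor(1,0) = 3
Entry delta = 5 - 1 = 4
Det delta = 4 * 3 = 12
New det = -22 + 12 = -10

Answer: -10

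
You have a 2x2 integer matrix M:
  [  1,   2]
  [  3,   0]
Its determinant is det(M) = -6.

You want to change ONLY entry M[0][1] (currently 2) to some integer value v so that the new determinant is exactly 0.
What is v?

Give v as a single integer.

det is linear in entry M[0][1]: det = old_det + (v - 2) * C_01
Cofactor C_01 = -3
Want det = 0: -6 + (v - 2) * -3 = 0
  (v - 2) = 6 / -3 = -2
  v = 2 + (-2) = 0

Answer: 0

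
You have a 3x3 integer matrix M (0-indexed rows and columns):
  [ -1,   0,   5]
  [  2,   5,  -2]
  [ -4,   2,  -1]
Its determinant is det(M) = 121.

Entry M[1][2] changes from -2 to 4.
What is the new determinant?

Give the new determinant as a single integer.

Answer: 133

Derivation:
det is linear in row 1: changing M[1][2] by delta changes det by delta * cofactor(1,2).
Cofactor C_12 = (-1)^(1+2) * minor(1,2) = 2
Entry delta = 4 - -2 = 6
Det delta = 6 * 2 = 12
New det = 121 + 12 = 133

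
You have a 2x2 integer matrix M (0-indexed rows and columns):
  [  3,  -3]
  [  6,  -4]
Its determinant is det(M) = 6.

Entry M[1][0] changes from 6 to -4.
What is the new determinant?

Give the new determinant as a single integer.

Answer: -24

Derivation:
det is linear in row 1: changing M[1][0] by delta changes det by delta * cofactor(1,0).
Cofactor C_10 = (-1)^(1+0) * minor(1,0) = 3
Entry delta = -4 - 6 = -10
Det delta = -10 * 3 = -30
New det = 6 + -30 = -24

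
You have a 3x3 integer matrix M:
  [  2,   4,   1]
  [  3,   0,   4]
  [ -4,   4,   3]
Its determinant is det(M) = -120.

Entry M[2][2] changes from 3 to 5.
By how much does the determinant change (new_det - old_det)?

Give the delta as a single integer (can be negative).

Cofactor C_22 = -12
Entry delta = 5 - 3 = 2
Det delta = entry_delta * cofactor = 2 * -12 = -24

Answer: -24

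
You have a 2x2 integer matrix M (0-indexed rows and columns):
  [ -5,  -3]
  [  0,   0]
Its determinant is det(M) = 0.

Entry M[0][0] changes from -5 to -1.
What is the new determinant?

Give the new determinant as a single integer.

det is linear in row 0: changing M[0][0] by delta changes det by delta * cofactor(0,0).
Cofactor C_00 = (-1)^(0+0) * minor(0,0) = 0
Entry delta = -1 - -5 = 4
Det delta = 4 * 0 = 0
New det = 0 + 0 = 0

Answer: 0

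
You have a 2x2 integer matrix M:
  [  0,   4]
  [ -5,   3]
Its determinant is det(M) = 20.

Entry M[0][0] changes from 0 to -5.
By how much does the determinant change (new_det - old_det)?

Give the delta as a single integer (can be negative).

Cofactor C_00 = 3
Entry delta = -5 - 0 = -5
Det delta = entry_delta * cofactor = -5 * 3 = -15

Answer: -15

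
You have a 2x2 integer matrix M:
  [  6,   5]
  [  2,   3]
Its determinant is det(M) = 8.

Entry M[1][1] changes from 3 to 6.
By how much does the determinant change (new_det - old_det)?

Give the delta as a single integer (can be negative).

Cofactor C_11 = 6
Entry delta = 6 - 3 = 3
Det delta = entry_delta * cofactor = 3 * 6 = 18

Answer: 18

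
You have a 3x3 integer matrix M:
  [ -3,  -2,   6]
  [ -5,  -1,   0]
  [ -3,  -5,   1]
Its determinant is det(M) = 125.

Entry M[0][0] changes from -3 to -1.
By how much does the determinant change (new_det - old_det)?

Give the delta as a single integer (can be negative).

Answer: -2

Derivation:
Cofactor C_00 = -1
Entry delta = -1 - -3 = 2
Det delta = entry_delta * cofactor = 2 * -1 = -2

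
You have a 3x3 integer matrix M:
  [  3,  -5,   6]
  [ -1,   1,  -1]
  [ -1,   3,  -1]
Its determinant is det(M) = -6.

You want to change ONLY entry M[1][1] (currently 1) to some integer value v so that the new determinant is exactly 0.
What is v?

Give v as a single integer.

Answer: 3

Derivation:
det is linear in entry M[1][1]: det = old_det + (v - 1) * C_11
Cofactor C_11 = 3
Want det = 0: -6 + (v - 1) * 3 = 0
  (v - 1) = 6 / 3 = 2
  v = 1 + (2) = 3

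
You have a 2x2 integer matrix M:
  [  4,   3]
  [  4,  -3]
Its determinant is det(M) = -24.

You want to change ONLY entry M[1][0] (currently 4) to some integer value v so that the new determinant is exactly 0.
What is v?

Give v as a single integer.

Answer: -4

Derivation:
det is linear in entry M[1][0]: det = old_det + (v - 4) * C_10
Cofactor C_10 = -3
Want det = 0: -24 + (v - 4) * -3 = 0
  (v - 4) = 24 / -3 = -8
  v = 4 + (-8) = -4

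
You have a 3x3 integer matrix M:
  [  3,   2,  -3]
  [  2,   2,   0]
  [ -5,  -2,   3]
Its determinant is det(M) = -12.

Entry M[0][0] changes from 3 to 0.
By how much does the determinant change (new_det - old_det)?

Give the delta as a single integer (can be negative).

Answer: -18

Derivation:
Cofactor C_00 = 6
Entry delta = 0 - 3 = -3
Det delta = entry_delta * cofactor = -3 * 6 = -18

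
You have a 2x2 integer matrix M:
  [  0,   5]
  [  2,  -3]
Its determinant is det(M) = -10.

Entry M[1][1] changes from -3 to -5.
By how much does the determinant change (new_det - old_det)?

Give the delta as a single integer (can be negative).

Answer: 0

Derivation:
Cofactor C_11 = 0
Entry delta = -5 - -3 = -2
Det delta = entry_delta * cofactor = -2 * 0 = 0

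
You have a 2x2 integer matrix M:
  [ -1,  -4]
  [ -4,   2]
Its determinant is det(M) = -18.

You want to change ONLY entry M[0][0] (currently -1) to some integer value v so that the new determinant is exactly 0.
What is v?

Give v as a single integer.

Answer: 8

Derivation:
det is linear in entry M[0][0]: det = old_det + (v - -1) * C_00
Cofactor C_00 = 2
Want det = 0: -18 + (v - -1) * 2 = 0
  (v - -1) = 18 / 2 = 9
  v = -1 + (9) = 8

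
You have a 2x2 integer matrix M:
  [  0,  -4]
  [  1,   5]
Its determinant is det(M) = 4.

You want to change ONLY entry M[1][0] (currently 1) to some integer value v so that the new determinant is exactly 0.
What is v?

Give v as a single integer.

det is linear in entry M[1][0]: det = old_det + (v - 1) * C_10
Cofactor C_10 = 4
Want det = 0: 4 + (v - 1) * 4 = 0
  (v - 1) = -4 / 4 = -1
  v = 1 + (-1) = 0

Answer: 0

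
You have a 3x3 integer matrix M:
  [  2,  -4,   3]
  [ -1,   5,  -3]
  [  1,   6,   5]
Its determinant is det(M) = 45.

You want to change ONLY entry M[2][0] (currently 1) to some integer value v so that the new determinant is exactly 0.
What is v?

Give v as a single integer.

Answer: 16

Derivation:
det is linear in entry M[2][0]: det = old_det + (v - 1) * C_20
Cofactor C_20 = -3
Want det = 0: 45 + (v - 1) * -3 = 0
  (v - 1) = -45 / -3 = 15
  v = 1 + (15) = 16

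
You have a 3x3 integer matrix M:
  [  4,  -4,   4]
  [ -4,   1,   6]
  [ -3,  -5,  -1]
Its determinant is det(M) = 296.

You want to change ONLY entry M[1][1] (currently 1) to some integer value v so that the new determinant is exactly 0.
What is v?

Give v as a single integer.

det is linear in entry M[1][1]: det = old_det + (v - 1) * C_11
Cofactor C_11 = 8
Want det = 0: 296 + (v - 1) * 8 = 0
  (v - 1) = -296 / 8 = -37
  v = 1 + (-37) = -36

Answer: -36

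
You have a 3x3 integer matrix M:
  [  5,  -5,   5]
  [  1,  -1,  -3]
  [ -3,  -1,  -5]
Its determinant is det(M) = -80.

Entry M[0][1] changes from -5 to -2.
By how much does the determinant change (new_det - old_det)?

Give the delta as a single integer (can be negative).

Cofactor C_01 = 14
Entry delta = -2 - -5 = 3
Det delta = entry_delta * cofactor = 3 * 14 = 42

Answer: 42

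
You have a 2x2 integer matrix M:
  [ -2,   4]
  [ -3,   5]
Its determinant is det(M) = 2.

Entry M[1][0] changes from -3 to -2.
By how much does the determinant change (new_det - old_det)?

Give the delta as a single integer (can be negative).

Answer: -4

Derivation:
Cofactor C_10 = -4
Entry delta = -2 - -3 = 1
Det delta = entry_delta * cofactor = 1 * -4 = -4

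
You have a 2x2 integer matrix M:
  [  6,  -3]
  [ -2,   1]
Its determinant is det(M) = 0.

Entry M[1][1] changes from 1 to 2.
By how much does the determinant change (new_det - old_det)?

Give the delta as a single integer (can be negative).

Cofactor C_11 = 6
Entry delta = 2 - 1 = 1
Det delta = entry_delta * cofactor = 1 * 6 = 6

Answer: 6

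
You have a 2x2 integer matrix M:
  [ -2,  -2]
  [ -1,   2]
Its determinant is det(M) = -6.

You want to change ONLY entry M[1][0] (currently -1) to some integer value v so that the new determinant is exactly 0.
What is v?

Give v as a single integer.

det is linear in entry M[1][0]: det = old_det + (v - -1) * C_10
Cofactor C_10 = 2
Want det = 0: -6 + (v - -1) * 2 = 0
  (v - -1) = 6 / 2 = 3
  v = -1 + (3) = 2

Answer: 2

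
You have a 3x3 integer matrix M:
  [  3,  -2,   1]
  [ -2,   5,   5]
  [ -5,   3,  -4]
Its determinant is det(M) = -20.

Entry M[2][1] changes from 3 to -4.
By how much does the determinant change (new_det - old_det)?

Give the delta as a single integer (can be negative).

Answer: 119

Derivation:
Cofactor C_21 = -17
Entry delta = -4 - 3 = -7
Det delta = entry_delta * cofactor = -7 * -17 = 119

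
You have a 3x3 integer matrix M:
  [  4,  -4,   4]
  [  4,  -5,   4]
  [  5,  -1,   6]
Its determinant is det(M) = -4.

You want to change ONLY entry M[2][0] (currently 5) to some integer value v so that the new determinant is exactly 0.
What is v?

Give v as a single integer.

det is linear in entry M[2][0]: det = old_det + (v - 5) * C_20
Cofactor C_20 = 4
Want det = 0: -4 + (v - 5) * 4 = 0
  (v - 5) = 4 / 4 = 1
  v = 5 + (1) = 6

Answer: 6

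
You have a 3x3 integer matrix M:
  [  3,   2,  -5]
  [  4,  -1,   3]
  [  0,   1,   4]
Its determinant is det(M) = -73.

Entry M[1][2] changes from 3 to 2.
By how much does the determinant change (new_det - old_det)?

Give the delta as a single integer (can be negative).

Answer: 3

Derivation:
Cofactor C_12 = -3
Entry delta = 2 - 3 = -1
Det delta = entry_delta * cofactor = -1 * -3 = 3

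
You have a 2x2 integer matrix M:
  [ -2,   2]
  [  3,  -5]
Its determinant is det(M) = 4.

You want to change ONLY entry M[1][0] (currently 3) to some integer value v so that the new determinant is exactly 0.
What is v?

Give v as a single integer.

det is linear in entry M[1][0]: det = old_det + (v - 3) * C_10
Cofactor C_10 = -2
Want det = 0: 4 + (v - 3) * -2 = 0
  (v - 3) = -4 / -2 = 2
  v = 3 + (2) = 5

Answer: 5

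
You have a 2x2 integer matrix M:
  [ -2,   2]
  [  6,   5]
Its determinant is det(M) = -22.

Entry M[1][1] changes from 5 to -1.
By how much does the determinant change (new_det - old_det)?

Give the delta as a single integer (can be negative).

Cofactor C_11 = -2
Entry delta = -1 - 5 = -6
Det delta = entry_delta * cofactor = -6 * -2 = 12

Answer: 12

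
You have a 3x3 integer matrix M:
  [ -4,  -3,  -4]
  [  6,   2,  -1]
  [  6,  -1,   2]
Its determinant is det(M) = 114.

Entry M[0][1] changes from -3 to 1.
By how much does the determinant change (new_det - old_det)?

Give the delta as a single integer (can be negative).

Answer: -72

Derivation:
Cofactor C_01 = -18
Entry delta = 1 - -3 = 4
Det delta = entry_delta * cofactor = 4 * -18 = -72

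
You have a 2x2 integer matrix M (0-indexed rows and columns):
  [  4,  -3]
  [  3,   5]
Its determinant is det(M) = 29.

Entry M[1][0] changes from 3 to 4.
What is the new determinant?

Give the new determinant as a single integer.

Answer: 32

Derivation:
det is linear in row 1: changing M[1][0] by delta changes det by delta * cofactor(1,0).
Cofactor C_10 = (-1)^(1+0) * minor(1,0) = 3
Entry delta = 4 - 3 = 1
Det delta = 1 * 3 = 3
New det = 29 + 3 = 32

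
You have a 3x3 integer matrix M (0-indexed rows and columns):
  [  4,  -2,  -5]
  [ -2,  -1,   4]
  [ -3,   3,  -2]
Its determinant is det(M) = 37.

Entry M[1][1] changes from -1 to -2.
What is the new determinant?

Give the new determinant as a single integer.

Answer: 60

Derivation:
det is linear in row 1: changing M[1][1] by delta changes det by delta * cofactor(1,1).
Cofactor C_11 = (-1)^(1+1) * minor(1,1) = -23
Entry delta = -2 - -1 = -1
Det delta = -1 * -23 = 23
New det = 37 + 23 = 60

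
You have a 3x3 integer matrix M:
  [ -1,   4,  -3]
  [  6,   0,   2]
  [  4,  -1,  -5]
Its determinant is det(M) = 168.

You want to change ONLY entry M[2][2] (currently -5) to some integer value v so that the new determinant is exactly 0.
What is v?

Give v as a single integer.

det is linear in entry M[2][2]: det = old_det + (v - -5) * C_22
Cofactor C_22 = -24
Want det = 0: 168 + (v - -5) * -24 = 0
  (v - -5) = -168 / -24 = 7
  v = -5 + (7) = 2

Answer: 2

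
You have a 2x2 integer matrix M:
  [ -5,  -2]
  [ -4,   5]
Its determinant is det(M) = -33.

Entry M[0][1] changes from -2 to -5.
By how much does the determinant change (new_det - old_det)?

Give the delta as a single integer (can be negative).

Answer: -12

Derivation:
Cofactor C_01 = 4
Entry delta = -5 - -2 = -3
Det delta = entry_delta * cofactor = -3 * 4 = -12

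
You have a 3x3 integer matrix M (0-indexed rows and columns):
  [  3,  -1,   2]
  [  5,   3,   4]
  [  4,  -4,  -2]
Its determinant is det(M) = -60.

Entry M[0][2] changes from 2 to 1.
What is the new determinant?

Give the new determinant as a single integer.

Answer: -28

Derivation:
det is linear in row 0: changing M[0][2] by delta changes det by delta * cofactor(0,2).
Cofactor C_02 = (-1)^(0+2) * minor(0,2) = -32
Entry delta = 1 - 2 = -1
Det delta = -1 * -32 = 32
New det = -60 + 32 = -28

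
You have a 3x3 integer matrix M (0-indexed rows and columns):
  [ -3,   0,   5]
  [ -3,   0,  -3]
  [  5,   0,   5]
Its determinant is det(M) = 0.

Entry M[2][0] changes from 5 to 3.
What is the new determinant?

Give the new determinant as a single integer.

Answer: 0

Derivation:
det is linear in row 2: changing M[2][0] by delta changes det by delta * cofactor(2,0).
Cofactor C_20 = (-1)^(2+0) * minor(2,0) = 0
Entry delta = 3 - 5 = -2
Det delta = -2 * 0 = 0
New det = 0 + 0 = 0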